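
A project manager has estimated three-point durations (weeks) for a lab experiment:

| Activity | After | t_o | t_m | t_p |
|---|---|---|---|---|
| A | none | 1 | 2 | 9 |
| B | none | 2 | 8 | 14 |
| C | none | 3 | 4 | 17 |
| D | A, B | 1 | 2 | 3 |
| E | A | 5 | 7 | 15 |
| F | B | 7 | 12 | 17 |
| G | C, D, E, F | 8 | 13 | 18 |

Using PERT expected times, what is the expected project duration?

te_A = (1 + 4·2 + 9)/6 = 18/6 = 3
te_B = (2 + 4·8 + 14)/6 = 48/6 = 8
te_C = (3 + 4·4 + 17)/6 = 36/6 = 6
te_D = (1 + 4·2 + 3)/6 = 12/6 = 2
te_E = (5 + 4·7 + 15)/6 = 48/6 = 8
te_F = (7 + 4·12 + 17)/6 = 72/6 = 12
te_G = (8 + 4·13 + 18)/6 = 78/6 = 13

Forward pass:
ES_A = 0; EF_A = 3
ES_B = 0; EF_B = 8
ES_C = 0; EF_C = 6
ES_D = max(EF_A=3, EF_B=8) = 8; EF_D = 8+2 = 10
ES_E = 3; EF_E = 3+8 = 11
ES_F = 8; EF_F = 8+12 = 20
ES_G = max(EF_C=6, EF_D=10, EF_E=11, EF_F=20) = 20; EF_G = 20+13 = 33
Expected project duration μ = 33 weeks. Critical path: B → F → G.

33 weeks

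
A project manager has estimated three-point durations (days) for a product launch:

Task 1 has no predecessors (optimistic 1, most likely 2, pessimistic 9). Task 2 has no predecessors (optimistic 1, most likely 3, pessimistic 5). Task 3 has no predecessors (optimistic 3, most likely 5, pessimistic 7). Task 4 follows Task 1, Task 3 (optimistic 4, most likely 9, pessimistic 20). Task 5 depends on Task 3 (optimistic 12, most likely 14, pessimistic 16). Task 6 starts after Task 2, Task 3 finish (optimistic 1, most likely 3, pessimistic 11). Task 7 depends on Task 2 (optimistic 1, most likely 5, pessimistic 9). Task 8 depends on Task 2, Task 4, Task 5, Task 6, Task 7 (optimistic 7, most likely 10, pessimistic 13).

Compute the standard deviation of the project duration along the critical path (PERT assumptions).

te_Task 1 = (1 + 4·2 + 9)/6 = 18/6 = 3; σ²_Task 1 = ((9−1)/6)² = 1.778
te_Task 2 = (1 + 4·3 + 5)/6 = 18/6 = 3; σ²_Task 2 = ((5−1)/6)² = 0.444
te_Task 3 = (3 + 4·5 + 7)/6 = 30/6 = 5; σ²_Task 3 = ((7−3)/6)² = 0.444
te_Task 4 = (4 + 4·9 + 20)/6 = 60/6 = 10; σ²_Task 4 = ((20−4)/6)² = 7.111
te_Task 5 = (12 + 4·14 + 16)/6 = 84/6 = 14; σ²_Task 5 = ((16−12)/6)² = 0.444
te_Task 6 = (1 + 4·3 + 11)/6 = 24/6 = 4; σ²_Task 6 = ((11−1)/6)² = 2.778
te_Task 7 = (1 + 4·5 + 9)/6 = 30/6 = 5; σ²_Task 7 = ((9−1)/6)² = 1.778
te_Task 8 = (7 + 4·10 + 13)/6 = 60/6 = 10; σ²_Task 8 = ((13−7)/6)² = 1.000

Forward pass:
ES_Task 1 = 0; EF_Task 1 = 3
ES_Task 2 = 0; EF_Task 2 = 3
ES_Task 3 = 0; EF_Task 3 = 5
ES_Task 4 = max(EF_Task 1=3, EF_Task 3=5) = 5; EF_Task 4 = 5+10 = 15
ES_Task 5 = 5; EF_Task 5 = 5+14 = 19
ES_Task 6 = max(EF_Task 2=3, EF_Task 3=5) = 5; EF_Task 6 = 5+4 = 9
ES_Task 7 = 3; EF_Task 7 = 3+5 = 8
ES_Task 8 = max(EF_Task 2=3, EF_Task 4=15, EF_Task 5=19, EF_Task 6=9, EF_Task 7=8) = 19; EF_Task 8 = 19+10 = 29
Expected project duration μ = 29 days. Critical path: Task 3 → Task 5 → Task 8.

Variance along critical path = 0.444 + 0.444 + 1.000 = 1.889
σ = √1.889 = 1.374 days

1.37 days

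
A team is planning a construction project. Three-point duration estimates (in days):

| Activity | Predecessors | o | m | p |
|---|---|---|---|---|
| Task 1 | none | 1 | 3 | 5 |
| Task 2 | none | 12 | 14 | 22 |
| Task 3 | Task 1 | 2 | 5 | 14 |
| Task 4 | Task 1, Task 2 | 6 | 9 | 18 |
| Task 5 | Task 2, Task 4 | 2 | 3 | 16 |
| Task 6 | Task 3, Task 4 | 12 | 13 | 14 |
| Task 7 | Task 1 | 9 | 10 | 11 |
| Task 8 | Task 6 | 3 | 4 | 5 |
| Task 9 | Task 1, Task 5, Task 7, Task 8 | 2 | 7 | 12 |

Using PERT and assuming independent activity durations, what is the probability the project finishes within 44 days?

0.055

te_Task 1 = (1 + 4·3 + 5)/6 = 18/6 = 3; σ²_Task 1 = ((5−1)/6)² = 0.444
te_Task 2 = (12 + 4·14 + 22)/6 = 90/6 = 15; σ²_Task 2 = ((22−12)/6)² = 2.778
te_Task 3 = (2 + 4·5 + 14)/6 = 36/6 = 6; σ²_Task 3 = ((14−2)/6)² = 4.000
te_Task 4 = (6 + 4·9 + 18)/6 = 60/6 = 10; σ²_Task 4 = ((18−6)/6)² = 4.000
te_Task 5 = (2 + 4·3 + 16)/6 = 30/6 = 5; σ²_Task 5 = ((16−2)/6)² = 5.444
te_Task 6 = (12 + 4·13 + 14)/6 = 78/6 = 13; σ²_Task 6 = ((14−12)/6)² = 0.111
te_Task 7 = (9 + 4·10 + 11)/6 = 60/6 = 10; σ²_Task 7 = ((11−9)/6)² = 0.111
te_Task 8 = (3 + 4·4 + 5)/6 = 24/6 = 4; σ²_Task 8 = ((5−3)/6)² = 0.111
te_Task 9 = (2 + 4·7 + 12)/6 = 42/6 = 7; σ²_Task 9 = ((12−2)/6)² = 2.778

Forward pass:
ES_Task 1 = 0; EF_Task 1 = 3
ES_Task 2 = 0; EF_Task 2 = 15
ES_Task 3 = 3; EF_Task 3 = 3+6 = 9
ES_Task 4 = max(EF_Task 1=3, EF_Task 2=15) = 15; EF_Task 4 = 15+10 = 25
ES_Task 5 = max(EF_Task 2=15, EF_Task 4=25) = 25; EF_Task 5 = 25+5 = 30
ES_Task 6 = max(EF_Task 3=9, EF_Task 4=25) = 25; EF_Task 6 = 25+13 = 38
ES_Task 7 = 3; EF_Task 7 = 3+10 = 13
ES_Task 8 = 38; EF_Task 8 = 38+4 = 42
ES_Task 9 = max(EF_Task 1=3, EF_Task 5=30, EF_Task 7=13, EF_Task 8=42) = 42; EF_Task 9 = 42+7 = 49
Expected project duration μ = 49 days. Critical path: Task 2 → Task 4 → Task 6 → Task 8 → Task 9.

Variance along critical path = 2.778 + 4.000 + 0.111 + 0.111 + 2.778 = 9.778; σ = √9.778 = 3.127 days.
Z = (44 − 49) / 3.127 = -1.599
P(T ≤ 44) = Φ(-1.599) ≈ 0.055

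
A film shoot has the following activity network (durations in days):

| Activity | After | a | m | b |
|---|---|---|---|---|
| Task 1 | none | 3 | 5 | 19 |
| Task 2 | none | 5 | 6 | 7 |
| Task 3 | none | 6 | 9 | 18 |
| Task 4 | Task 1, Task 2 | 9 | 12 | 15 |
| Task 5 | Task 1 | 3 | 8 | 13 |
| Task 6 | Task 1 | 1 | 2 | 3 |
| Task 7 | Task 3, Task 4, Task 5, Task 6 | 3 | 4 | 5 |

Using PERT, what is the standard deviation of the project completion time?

2.87 days

te_Task 1 = (3 + 4·5 + 19)/6 = 42/6 = 7; σ²_Task 1 = ((19−3)/6)² = 7.111
te_Task 2 = (5 + 4·6 + 7)/6 = 36/6 = 6; σ²_Task 2 = ((7−5)/6)² = 0.111
te_Task 3 = (6 + 4·9 + 18)/6 = 60/6 = 10; σ²_Task 3 = ((18−6)/6)² = 4.000
te_Task 4 = (9 + 4·12 + 15)/6 = 72/6 = 12; σ²_Task 4 = ((15−9)/6)² = 1.000
te_Task 5 = (3 + 4·8 + 13)/6 = 48/6 = 8; σ²_Task 5 = ((13−3)/6)² = 2.778
te_Task 6 = (1 + 4·2 + 3)/6 = 12/6 = 2; σ²_Task 6 = ((3−1)/6)² = 0.111
te_Task 7 = (3 + 4·4 + 5)/6 = 24/6 = 4; σ²_Task 7 = ((5−3)/6)² = 0.111

Forward pass:
ES_Task 1 = 0; EF_Task 1 = 7
ES_Task 2 = 0; EF_Task 2 = 6
ES_Task 3 = 0; EF_Task 3 = 10
ES_Task 4 = max(EF_Task 1=7, EF_Task 2=6) = 7; EF_Task 4 = 7+12 = 19
ES_Task 5 = 7; EF_Task 5 = 7+8 = 15
ES_Task 6 = 7; EF_Task 6 = 7+2 = 9
ES_Task 7 = max(EF_Task 3=10, EF_Task 4=19, EF_Task 5=15, EF_Task 6=9) = 19; EF_Task 7 = 19+4 = 23
Expected project duration μ = 23 days. Critical path: Task 1 → Task 4 → Task 7.

Variance along critical path = 7.111 + 1.000 + 0.111 = 8.222
σ = √8.222 = 2.867 days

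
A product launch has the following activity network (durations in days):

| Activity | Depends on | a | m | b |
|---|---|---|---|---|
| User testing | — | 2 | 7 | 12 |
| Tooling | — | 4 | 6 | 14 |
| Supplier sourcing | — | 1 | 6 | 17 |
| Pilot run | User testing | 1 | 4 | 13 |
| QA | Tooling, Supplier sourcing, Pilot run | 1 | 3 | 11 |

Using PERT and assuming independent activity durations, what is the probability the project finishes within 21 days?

0.947

te_User testing = (2 + 4·7 + 12)/6 = 42/6 = 7; σ²_User testing = ((12−2)/6)² = 2.778
te_Tooling = (4 + 4·6 + 14)/6 = 42/6 = 7; σ²_Tooling = ((14−4)/6)² = 2.778
te_Supplier sourcing = (1 + 4·6 + 17)/6 = 42/6 = 7; σ²_Supplier sourcing = ((17−1)/6)² = 7.111
te_Pilot run = (1 + 4·4 + 13)/6 = 30/6 = 5; σ²_Pilot run = ((13−1)/6)² = 4.000
te_QA = (1 + 4·3 + 11)/6 = 24/6 = 4; σ²_QA = ((11−1)/6)² = 2.778

Forward pass:
ES_User testing = 0; EF_User testing = 7
ES_Tooling = 0; EF_Tooling = 7
ES_Supplier sourcing = 0; EF_Supplier sourcing = 7
ES_Pilot run = 7; EF_Pilot run = 7+5 = 12
ES_QA = max(EF_Tooling=7, EF_Supplier sourcing=7, EF_Pilot run=12) = 12; EF_QA = 12+4 = 16
Expected project duration μ = 16 days. Critical path: User testing → Pilot run → QA.

Variance along critical path = 2.778 + 4.000 + 2.778 = 9.556; σ = √9.556 = 3.091 days.
Z = (21 − 16) / 3.091 = 1.617
P(T ≤ 21) = Φ(1.617) ≈ 0.947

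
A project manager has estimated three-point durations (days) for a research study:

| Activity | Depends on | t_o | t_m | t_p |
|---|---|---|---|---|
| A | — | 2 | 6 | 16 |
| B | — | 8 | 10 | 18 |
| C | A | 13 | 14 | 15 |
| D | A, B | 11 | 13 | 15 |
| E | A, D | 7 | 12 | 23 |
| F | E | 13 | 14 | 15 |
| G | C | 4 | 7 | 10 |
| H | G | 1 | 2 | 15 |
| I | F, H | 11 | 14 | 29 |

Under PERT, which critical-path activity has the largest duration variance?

te_A = (2 + 4·6 + 16)/6 = 42/6 = 7; σ²_A = ((16−2)/6)² = 5.444
te_B = (8 + 4·10 + 18)/6 = 66/6 = 11; σ²_B = ((18−8)/6)² = 2.778
te_C = (13 + 4·14 + 15)/6 = 84/6 = 14; σ²_C = ((15−13)/6)² = 0.111
te_D = (11 + 4·13 + 15)/6 = 78/6 = 13; σ²_D = ((15−11)/6)² = 0.444
te_E = (7 + 4·12 + 23)/6 = 78/6 = 13; σ²_E = ((23−7)/6)² = 7.111
te_F = (13 + 4·14 + 15)/6 = 84/6 = 14; σ²_F = ((15−13)/6)² = 0.111
te_G = (4 + 4·7 + 10)/6 = 42/6 = 7; σ²_G = ((10−4)/6)² = 1.000
te_H = (1 + 4·2 + 15)/6 = 24/6 = 4; σ²_H = ((15−1)/6)² = 5.444
te_I = (11 + 4·14 + 29)/6 = 96/6 = 16; σ²_I = ((29−11)/6)² = 9.000

Forward pass:
ES_A = 0; EF_A = 7
ES_B = 0; EF_B = 11
ES_C = 7; EF_C = 7+14 = 21
ES_D = max(EF_A=7, EF_B=11) = 11; EF_D = 11+13 = 24
ES_E = max(EF_A=7, EF_D=24) = 24; EF_E = 24+13 = 37
ES_F = 37; EF_F = 37+14 = 51
ES_G = 21; EF_G = 21+7 = 28
ES_H = 28; EF_H = 28+4 = 32
ES_I = max(EF_F=51, EF_H=32) = 51; EF_I = 51+16 = 67
Expected project duration μ = 67 days. Critical path: B → D → E → F → I.

Variances on critical path: σ²_B=2.778, σ²_D=0.444, σ²_E=7.111, σ²_F=0.111, σ²_I=9.000.
Largest is σ²_I = 9.000.

I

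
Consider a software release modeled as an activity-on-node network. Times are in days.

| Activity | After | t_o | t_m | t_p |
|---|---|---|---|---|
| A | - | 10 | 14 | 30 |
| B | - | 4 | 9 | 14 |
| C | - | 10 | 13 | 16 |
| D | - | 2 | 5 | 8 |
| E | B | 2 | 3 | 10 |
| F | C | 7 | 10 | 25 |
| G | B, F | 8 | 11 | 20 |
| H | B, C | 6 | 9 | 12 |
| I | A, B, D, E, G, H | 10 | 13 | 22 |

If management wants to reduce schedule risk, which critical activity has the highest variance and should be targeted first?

F

te_A = (10 + 4·14 + 30)/6 = 96/6 = 16; σ²_A = ((30−10)/6)² = 11.111
te_B = (4 + 4·9 + 14)/6 = 54/6 = 9; σ²_B = ((14−4)/6)² = 2.778
te_C = (10 + 4·13 + 16)/6 = 78/6 = 13; σ²_C = ((16−10)/6)² = 1.000
te_D = (2 + 4·5 + 8)/6 = 30/6 = 5; σ²_D = ((8−2)/6)² = 1.000
te_E = (2 + 4·3 + 10)/6 = 24/6 = 4; σ²_E = ((10−2)/6)² = 1.778
te_F = (7 + 4·10 + 25)/6 = 72/6 = 12; σ²_F = ((25−7)/6)² = 9.000
te_G = (8 + 4·11 + 20)/6 = 72/6 = 12; σ²_G = ((20−8)/6)² = 4.000
te_H = (6 + 4·9 + 12)/6 = 54/6 = 9; σ²_H = ((12−6)/6)² = 1.000
te_I = (10 + 4·13 + 22)/6 = 84/6 = 14; σ²_I = ((22−10)/6)² = 4.000

Forward pass:
ES_A = 0; EF_A = 16
ES_B = 0; EF_B = 9
ES_C = 0; EF_C = 13
ES_D = 0; EF_D = 5
ES_E = 9; EF_E = 9+4 = 13
ES_F = 13; EF_F = 13+12 = 25
ES_G = max(EF_B=9, EF_F=25) = 25; EF_G = 25+12 = 37
ES_H = max(EF_B=9, EF_C=13) = 13; EF_H = 13+9 = 22
ES_I = max(EF_A=16, EF_B=9, EF_D=5, EF_E=13, EF_G=37, EF_H=22) = 37; EF_I = 37+14 = 51
Expected project duration μ = 51 days. Critical path: C → F → G → I.

Variances on critical path: σ²_C=1.000, σ²_F=9.000, σ²_G=4.000, σ²_I=4.000.
Largest is σ²_F = 9.000.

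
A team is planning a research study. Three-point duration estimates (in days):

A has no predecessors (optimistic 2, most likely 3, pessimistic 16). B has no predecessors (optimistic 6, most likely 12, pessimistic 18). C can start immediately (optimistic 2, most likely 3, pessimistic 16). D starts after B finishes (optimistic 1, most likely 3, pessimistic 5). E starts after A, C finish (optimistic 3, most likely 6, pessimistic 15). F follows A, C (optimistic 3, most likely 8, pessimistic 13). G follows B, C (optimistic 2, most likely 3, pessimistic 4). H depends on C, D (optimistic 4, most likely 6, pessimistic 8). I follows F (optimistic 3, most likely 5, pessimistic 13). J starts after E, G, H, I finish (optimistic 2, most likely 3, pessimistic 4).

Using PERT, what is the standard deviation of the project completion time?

2.24 days

te_A = (2 + 4·3 + 16)/6 = 30/6 = 5; σ²_A = ((16−2)/6)² = 5.444
te_B = (6 + 4·12 + 18)/6 = 72/6 = 12; σ²_B = ((18−6)/6)² = 4.000
te_C = (2 + 4·3 + 16)/6 = 30/6 = 5; σ²_C = ((16−2)/6)² = 5.444
te_D = (1 + 4·3 + 5)/6 = 18/6 = 3; σ²_D = ((5−1)/6)² = 0.444
te_E = (3 + 4·6 + 15)/6 = 42/6 = 7; σ²_E = ((15−3)/6)² = 4.000
te_F = (3 + 4·8 + 13)/6 = 48/6 = 8; σ²_F = ((13−3)/6)² = 2.778
te_G = (2 + 4·3 + 4)/6 = 18/6 = 3; σ²_G = ((4−2)/6)² = 0.111
te_H = (4 + 4·6 + 8)/6 = 36/6 = 6; σ²_H = ((8−4)/6)² = 0.444
te_I = (3 + 4·5 + 13)/6 = 36/6 = 6; σ²_I = ((13−3)/6)² = 2.778
te_J = (2 + 4·3 + 4)/6 = 18/6 = 3; σ²_J = ((4−2)/6)² = 0.111

Forward pass:
ES_A = 0; EF_A = 5
ES_B = 0; EF_B = 12
ES_C = 0; EF_C = 5
ES_D = 12; EF_D = 12+3 = 15
ES_E = max(EF_A=5, EF_C=5) = 5; EF_E = 5+7 = 12
ES_F = max(EF_A=5, EF_C=5) = 5; EF_F = 5+8 = 13
ES_G = max(EF_B=12, EF_C=5) = 12; EF_G = 12+3 = 15
ES_H = max(EF_C=5, EF_D=15) = 15; EF_H = 15+6 = 21
ES_I = 13; EF_I = 13+6 = 19
ES_J = max(EF_E=12, EF_G=15, EF_H=21, EF_I=19) = 21; EF_J = 21+3 = 24
Expected project duration μ = 24 days. Critical path: B → D → H → J.

Variance along critical path = 4.000 + 0.444 + 0.444 + 0.111 = 5.000
σ = √5.000 = 2.236 days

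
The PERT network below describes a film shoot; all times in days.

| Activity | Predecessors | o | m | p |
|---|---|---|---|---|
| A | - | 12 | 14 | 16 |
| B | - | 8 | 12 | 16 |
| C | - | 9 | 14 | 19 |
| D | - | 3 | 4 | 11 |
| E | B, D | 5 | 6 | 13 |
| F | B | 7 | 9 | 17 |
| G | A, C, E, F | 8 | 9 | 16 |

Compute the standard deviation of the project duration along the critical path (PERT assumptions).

te_A = (12 + 4·14 + 16)/6 = 84/6 = 14; σ²_A = ((16−12)/6)² = 0.444
te_B = (8 + 4·12 + 16)/6 = 72/6 = 12; σ²_B = ((16−8)/6)² = 1.778
te_C = (9 + 4·14 + 19)/6 = 84/6 = 14; σ²_C = ((19−9)/6)² = 2.778
te_D = (3 + 4·4 + 11)/6 = 30/6 = 5; σ²_D = ((11−3)/6)² = 1.778
te_E = (5 + 4·6 + 13)/6 = 42/6 = 7; σ²_E = ((13−5)/6)² = 1.778
te_F = (7 + 4·9 + 17)/6 = 60/6 = 10; σ²_F = ((17−7)/6)² = 2.778
te_G = (8 + 4·9 + 16)/6 = 60/6 = 10; σ²_G = ((16−8)/6)² = 1.778

Forward pass:
ES_A = 0; EF_A = 14
ES_B = 0; EF_B = 12
ES_C = 0; EF_C = 14
ES_D = 0; EF_D = 5
ES_E = max(EF_B=12, EF_D=5) = 12; EF_E = 12+7 = 19
ES_F = 12; EF_F = 12+10 = 22
ES_G = max(EF_A=14, EF_C=14, EF_E=19, EF_F=22) = 22; EF_G = 22+10 = 32
Expected project duration μ = 32 days. Critical path: B → F → G.

Variance along critical path = 1.778 + 2.778 + 1.778 = 6.333
σ = √6.333 = 2.517 days

2.52 days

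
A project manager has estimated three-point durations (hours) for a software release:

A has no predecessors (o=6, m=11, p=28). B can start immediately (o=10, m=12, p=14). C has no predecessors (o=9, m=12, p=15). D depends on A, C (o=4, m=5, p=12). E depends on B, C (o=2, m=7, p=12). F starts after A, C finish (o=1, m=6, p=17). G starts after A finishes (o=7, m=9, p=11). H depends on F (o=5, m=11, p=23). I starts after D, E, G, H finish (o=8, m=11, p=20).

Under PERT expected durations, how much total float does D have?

13 hours

te_A = (6 + 4·11 + 28)/6 = 78/6 = 13
te_B = (10 + 4·12 + 14)/6 = 72/6 = 12
te_C = (9 + 4·12 + 15)/6 = 72/6 = 12
te_D = (4 + 4·5 + 12)/6 = 36/6 = 6
te_E = (2 + 4·7 + 12)/6 = 42/6 = 7
te_F = (1 + 4·6 + 17)/6 = 42/6 = 7
te_G = (7 + 4·9 + 11)/6 = 54/6 = 9
te_H = (5 + 4·11 + 23)/6 = 72/6 = 12
te_I = (8 + 4·11 + 20)/6 = 72/6 = 12

Forward pass:
ES_A = 0; EF_A = 13
ES_B = 0; EF_B = 12
ES_C = 0; EF_C = 12
ES_D = max(EF_A=13, EF_C=12) = 13; EF_D = 13+6 = 19
ES_E = max(EF_B=12, EF_C=12) = 12; EF_E = 12+7 = 19
ES_F = max(EF_A=13, EF_C=12) = 13; EF_F = 13+7 = 20
ES_G = 13; EF_G = 13+9 = 22
ES_H = 20; EF_H = 20+12 = 32
ES_I = max(EF_D=19, EF_E=19, EF_G=22, EF_H=32) = 32; EF_I = 32+12 = 44
Expected project duration μ = 44 hours. Critical path: A → F → H → I.

Backward pass:
LF_I = 44; LS_I = 44−12 = 32
LF_H = LS_I = 32; LS_H = 32−12 = 20
LF_G = LS_I = 32; LS_G = 32−9 = 23
LF_F = LS_H = 20; LS_F = 20−7 = 13
LF_E = LS_I = 32; LS_E = 32−7 = 25
LF_D = LS_I = 32; LS_D = 32−6 = 26
LF_C = min(LS_D=26, LS_E=25, LS_F=13) = 13; LS_C = 13−12 = 1
LF_B = LS_E = 25; LS_B = 25−12 = 13
LF_A = min(LS_D=26, LS_F=13, LS_G=23) = 13; LS_A = 13−13 = 0
Slack_D = LS_D − ES_D = 26 − 13 = 13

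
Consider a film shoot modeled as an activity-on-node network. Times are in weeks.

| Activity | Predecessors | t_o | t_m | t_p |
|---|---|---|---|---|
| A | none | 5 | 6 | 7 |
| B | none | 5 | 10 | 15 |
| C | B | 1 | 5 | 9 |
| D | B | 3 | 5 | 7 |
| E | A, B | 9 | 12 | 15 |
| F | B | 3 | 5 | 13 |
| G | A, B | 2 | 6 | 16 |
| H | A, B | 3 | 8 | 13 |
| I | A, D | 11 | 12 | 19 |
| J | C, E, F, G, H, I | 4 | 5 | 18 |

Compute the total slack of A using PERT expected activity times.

te_A = (5 + 4·6 + 7)/6 = 36/6 = 6
te_B = (5 + 4·10 + 15)/6 = 60/6 = 10
te_C = (1 + 4·5 + 9)/6 = 30/6 = 5
te_D = (3 + 4·5 + 7)/6 = 30/6 = 5
te_E = (9 + 4·12 + 15)/6 = 72/6 = 12
te_F = (3 + 4·5 + 13)/6 = 36/6 = 6
te_G = (2 + 4·6 + 16)/6 = 42/6 = 7
te_H = (3 + 4·8 + 13)/6 = 48/6 = 8
te_I = (11 + 4·12 + 19)/6 = 78/6 = 13
te_J = (4 + 4·5 + 18)/6 = 42/6 = 7

Forward pass:
ES_A = 0; EF_A = 6
ES_B = 0; EF_B = 10
ES_C = 10; EF_C = 10+5 = 15
ES_D = 10; EF_D = 10+5 = 15
ES_E = max(EF_A=6, EF_B=10) = 10; EF_E = 10+12 = 22
ES_F = 10; EF_F = 10+6 = 16
ES_G = max(EF_A=6, EF_B=10) = 10; EF_G = 10+7 = 17
ES_H = max(EF_A=6, EF_B=10) = 10; EF_H = 10+8 = 18
ES_I = max(EF_A=6, EF_D=15) = 15; EF_I = 15+13 = 28
ES_J = max(EF_C=15, EF_E=22, EF_F=16, EF_G=17, EF_H=18, EF_I=28) = 28; EF_J = 28+7 = 35
Expected project duration μ = 35 weeks. Critical path: B → D → I → J.

Backward pass:
LF_J = 35; LS_J = 35−7 = 28
LF_I = LS_J = 28; LS_I = 28−13 = 15
LF_H = LS_J = 28; LS_H = 28−8 = 20
LF_G = LS_J = 28; LS_G = 28−7 = 21
LF_F = LS_J = 28; LS_F = 28−6 = 22
LF_E = LS_J = 28; LS_E = 28−12 = 16
LF_D = LS_I = 15; LS_D = 15−5 = 10
LF_C = LS_J = 28; LS_C = 28−5 = 23
LF_B = min(LS_C=23, LS_D=10, LS_E=16, LS_F=22, LS_G=21, LS_H=20) = 10; LS_B = 10−10 = 0
LF_A = min(LS_E=16, LS_G=21, LS_H=20, LS_I=15) = 15; LS_A = 15−6 = 9
Slack_A = LS_A − ES_A = 9 − 0 = 9

9 weeks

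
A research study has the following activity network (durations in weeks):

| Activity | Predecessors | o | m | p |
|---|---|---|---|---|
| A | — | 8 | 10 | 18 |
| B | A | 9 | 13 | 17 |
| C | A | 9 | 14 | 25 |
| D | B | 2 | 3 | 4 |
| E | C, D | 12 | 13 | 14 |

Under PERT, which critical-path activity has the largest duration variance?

te_A = (8 + 4·10 + 18)/6 = 66/6 = 11; σ²_A = ((18−8)/6)² = 2.778
te_B = (9 + 4·13 + 17)/6 = 78/6 = 13; σ²_B = ((17−9)/6)² = 1.778
te_C = (9 + 4·14 + 25)/6 = 90/6 = 15; σ²_C = ((25−9)/6)² = 7.111
te_D = (2 + 4·3 + 4)/6 = 18/6 = 3; σ²_D = ((4−2)/6)² = 0.111
te_E = (12 + 4·13 + 14)/6 = 78/6 = 13; σ²_E = ((14−12)/6)² = 0.111

Forward pass:
ES_A = 0; EF_A = 11
ES_B = 11; EF_B = 11+13 = 24
ES_C = 11; EF_C = 11+15 = 26
ES_D = 24; EF_D = 24+3 = 27
ES_E = max(EF_C=26, EF_D=27) = 27; EF_E = 27+13 = 40
Expected project duration μ = 40 weeks. Critical path: A → B → D → E.

Variances on critical path: σ²_A=2.778, σ²_B=1.778, σ²_D=0.111, σ²_E=0.111.
Largest is σ²_A = 2.778.

A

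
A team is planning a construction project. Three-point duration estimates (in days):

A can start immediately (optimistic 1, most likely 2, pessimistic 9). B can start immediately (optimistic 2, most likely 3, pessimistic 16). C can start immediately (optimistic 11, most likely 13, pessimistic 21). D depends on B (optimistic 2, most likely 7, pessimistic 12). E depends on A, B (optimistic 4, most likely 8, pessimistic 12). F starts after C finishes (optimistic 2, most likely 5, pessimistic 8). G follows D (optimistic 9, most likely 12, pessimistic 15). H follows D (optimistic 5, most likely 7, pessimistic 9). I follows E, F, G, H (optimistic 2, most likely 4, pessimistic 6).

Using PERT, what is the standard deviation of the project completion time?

te_A = (1 + 4·2 + 9)/6 = 18/6 = 3; σ²_A = ((9−1)/6)² = 1.778
te_B = (2 + 4·3 + 16)/6 = 30/6 = 5; σ²_B = ((16−2)/6)² = 5.444
te_C = (11 + 4·13 + 21)/6 = 84/6 = 14; σ²_C = ((21−11)/6)² = 2.778
te_D = (2 + 4·7 + 12)/6 = 42/6 = 7; σ²_D = ((12−2)/6)² = 2.778
te_E = (4 + 4·8 + 12)/6 = 48/6 = 8; σ²_E = ((12−4)/6)² = 1.778
te_F = (2 + 4·5 + 8)/6 = 30/6 = 5; σ²_F = ((8−2)/6)² = 1.000
te_G = (9 + 4·12 + 15)/6 = 72/6 = 12; σ²_G = ((15−9)/6)² = 1.000
te_H = (5 + 4·7 + 9)/6 = 42/6 = 7; σ²_H = ((9−5)/6)² = 0.444
te_I = (2 + 4·4 + 6)/6 = 24/6 = 4; σ²_I = ((6−2)/6)² = 0.444

Forward pass:
ES_A = 0; EF_A = 3
ES_B = 0; EF_B = 5
ES_C = 0; EF_C = 14
ES_D = 5; EF_D = 5+7 = 12
ES_E = max(EF_A=3, EF_B=5) = 5; EF_E = 5+8 = 13
ES_F = 14; EF_F = 14+5 = 19
ES_G = 12; EF_G = 12+12 = 24
ES_H = 12; EF_H = 12+7 = 19
ES_I = max(EF_E=13, EF_F=19, EF_G=24, EF_H=19) = 24; EF_I = 24+4 = 28
Expected project duration μ = 28 days. Critical path: B → D → G → I.

Variance along critical path = 5.444 + 2.778 + 1.000 + 0.444 = 9.667
σ = √9.667 = 3.109 days

3.11 days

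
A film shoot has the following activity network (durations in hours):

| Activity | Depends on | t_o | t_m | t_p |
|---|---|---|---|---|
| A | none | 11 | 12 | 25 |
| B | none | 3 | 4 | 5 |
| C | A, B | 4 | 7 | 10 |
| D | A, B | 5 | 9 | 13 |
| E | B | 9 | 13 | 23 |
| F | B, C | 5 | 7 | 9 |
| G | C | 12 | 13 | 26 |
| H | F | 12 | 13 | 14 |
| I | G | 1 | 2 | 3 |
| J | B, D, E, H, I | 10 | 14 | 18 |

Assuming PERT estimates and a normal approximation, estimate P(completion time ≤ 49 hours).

te_A = (11 + 4·12 + 25)/6 = 84/6 = 14; σ²_A = ((25−11)/6)² = 5.444
te_B = (3 + 4·4 + 5)/6 = 24/6 = 4; σ²_B = ((5−3)/6)² = 0.111
te_C = (4 + 4·7 + 10)/6 = 42/6 = 7; σ²_C = ((10−4)/6)² = 1.000
te_D = (5 + 4·9 + 13)/6 = 54/6 = 9; σ²_D = ((13−5)/6)² = 1.778
te_E = (9 + 4·13 + 23)/6 = 84/6 = 14; σ²_E = ((23−9)/6)² = 5.444
te_F = (5 + 4·7 + 9)/6 = 42/6 = 7; σ²_F = ((9−5)/6)² = 0.444
te_G = (12 + 4·13 + 26)/6 = 90/6 = 15; σ²_G = ((26−12)/6)² = 5.444
te_H = (12 + 4·13 + 14)/6 = 78/6 = 13; σ²_H = ((14−12)/6)² = 0.111
te_I = (1 + 4·2 + 3)/6 = 12/6 = 2; σ²_I = ((3−1)/6)² = 0.111
te_J = (10 + 4·14 + 18)/6 = 84/6 = 14; σ²_J = ((18−10)/6)² = 1.778

Forward pass:
ES_A = 0; EF_A = 14
ES_B = 0; EF_B = 4
ES_C = max(EF_A=14, EF_B=4) = 14; EF_C = 14+7 = 21
ES_D = max(EF_A=14, EF_B=4) = 14; EF_D = 14+9 = 23
ES_E = 4; EF_E = 4+14 = 18
ES_F = max(EF_B=4, EF_C=21) = 21; EF_F = 21+7 = 28
ES_G = 21; EF_G = 21+15 = 36
ES_H = 28; EF_H = 28+13 = 41
ES_I = 36; EF_I = 36+2 = 38
ES_J = max(EF_B=4, EF_D=23, EF_E=18, EF_H=41, EF_I=38) = 41; EF_J = 41+14 = 55
Expected project duration μ = 55 hours. Critical path: A → C → F → H → J.

Variance along critical path = 5.444 + 1.000 + 0.444 + 0.111 + 1.778 = 8.778; σ = √8.778 = 2.963 hours.
Z = (49 − 55) / 2.963 = -2.025
P(T ≤ 49) = Φ(-2.025) ≈ 0.021

0.021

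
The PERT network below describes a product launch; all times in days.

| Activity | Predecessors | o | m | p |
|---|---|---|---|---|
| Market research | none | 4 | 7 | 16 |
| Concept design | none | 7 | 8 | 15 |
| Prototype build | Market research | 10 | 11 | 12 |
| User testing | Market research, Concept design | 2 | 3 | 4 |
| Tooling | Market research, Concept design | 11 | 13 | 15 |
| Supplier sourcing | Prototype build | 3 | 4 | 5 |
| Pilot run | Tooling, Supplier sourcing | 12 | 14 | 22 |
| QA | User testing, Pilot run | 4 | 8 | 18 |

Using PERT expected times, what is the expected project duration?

te_Market research = (4 + 4·7 + 16)/6 = 48/6 = 8
te_Concept design = (7 + 4·8 + 15)/6 = 54/6 = 9
te_Prototype build = (10 + 4·11 + 12)/6 = 66/6 = 11
te_User testing = (2 + 4·3 + 4)/6 = 18/6 = 3
te_Tooling = (11 + 4·13 + 15)/6 = 78/6 = 13
te_Supplier sourcing = (3 + 4·4 + 5)/6 = 24/6 = 4
te_Pilot run = (12 + 4·14 + 22)/6 = 90/6 = 15
te_QA = (4 + 4·8 + 18)/6 = 54/6 = 9

Forward pass:
ES_Market research = 0; EF_Market research = 8
ES_Concept design = 0; EF_Concept design = 9
ES_Prototype build = 8; EF_Prototype build = 8+11 = 19
ES_User testing = max(EF_Market research=8, EF_Concept design=9) = 9; EF_User testing = 9+3 = 12
ES_Tooling = max(EF_Market research=8, EF_Concept design=9) = 9; EF_Tooling = 9+13 = 22
ES_Supplier sourcing = 19; EF_Supplier sourcing = 19+4 = 23
ES_Pilot run = max(EF_Tooling=22, EF_Supplier sourcing=23) = 23; EF_Pilot run = 23+15 = 38
ES_QA = max(EF_User testing=12, EF_Pilot run=38) = 38; EF_QA = 38+9 = 47
Expected project duration μ = 47 days. Critical path: Market research → Prototype build → Supplier sourcing → Pilot run → QA.

47 days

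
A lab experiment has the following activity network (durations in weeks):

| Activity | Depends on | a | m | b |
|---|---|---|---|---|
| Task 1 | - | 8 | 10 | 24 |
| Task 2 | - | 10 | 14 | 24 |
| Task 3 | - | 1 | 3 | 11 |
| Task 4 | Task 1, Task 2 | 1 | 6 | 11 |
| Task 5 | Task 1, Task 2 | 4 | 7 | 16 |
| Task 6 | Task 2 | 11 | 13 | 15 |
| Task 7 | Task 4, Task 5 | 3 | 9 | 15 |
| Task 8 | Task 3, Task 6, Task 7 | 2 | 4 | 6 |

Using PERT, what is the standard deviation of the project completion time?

3.73 weeks

te_Task 1 = (8 + 4·10 + 24)/6 = 72/6 = 12; σ²_Task 1 = ((24−8)/6)² = 7.111
te_Task 2 = (10 + 4·14 + 24)/6 = 90/6 = 15; σ²_Task 2 = ((24−10)/6)² = 5.444
te_Task 3 = (1 + 4·3 + 11)/6 = 24/6 = 4; σ²_Task 3 = ((11−1)/6)² = 2.778
te_Task 4 = (1 + 4·6 + 11)/6 = 36/6 = 6; σ²_Task 4 = ((11−1)/6)² = 2.778
te_Task 5 = (4 + 4·7 + 16)/6 = 48/6 = 8; σ²_Task 5 = ((16−4)/6)² = 4.000
te_Task 6 = (11 + 4·13 + 15)/6 = 78/6 = 13; σ²_Task 6 = ((15−11)/6)² = 0.444
te_Task 7 = (3 + 4·9 + 15)/6 = 54/6 = 9; σ²_Task 7 = ((15−3)/6)² = 4.000
te_Task 8 = (2 + 4·4 + 6)/6 = 24/6 = 4; σ²_Task 8 = ((6−2)/6)² = 0.444

Forward pass:
ES_Task 1 = 0; EF_Task 1 = 12
ES_Task 2 = 0; EF_Task 2 = 15
ES_Task 3 = 0; EF_Task 3 = 4
ES_Task 4 = max(EF_Task 1=12, EF_Task 2=15) = 15; EF_Task 4 = 15+6 = 21
ES_Task 5 = max(EF_Task 1=12, EF_Task 2=15) = 15; EF_Task 5 = 15+8 = 23
ES_Task 6 = 15; EF_Task 6 = 15+13 = 28
ES_Task 7 = max(EF_Task 4=21, EF_Task 5=23) = 23; EF_Task 7 = 23+9 = 32
ES_Task 8 = max(EF_Task 3=4, EF_Task 6=28, EF_Task 7=32) = 32; EF_Task 8 = 32+4 = 36
Expected project duration μ = 36 weeks. Critical path: Task 2 → Task 5 → Task 7 → Task 8.

Variance along critical path = 5.444 + 4.000 + 4.000 + 0.444 = 13.889
σ = √13.889 = 3.727 weeks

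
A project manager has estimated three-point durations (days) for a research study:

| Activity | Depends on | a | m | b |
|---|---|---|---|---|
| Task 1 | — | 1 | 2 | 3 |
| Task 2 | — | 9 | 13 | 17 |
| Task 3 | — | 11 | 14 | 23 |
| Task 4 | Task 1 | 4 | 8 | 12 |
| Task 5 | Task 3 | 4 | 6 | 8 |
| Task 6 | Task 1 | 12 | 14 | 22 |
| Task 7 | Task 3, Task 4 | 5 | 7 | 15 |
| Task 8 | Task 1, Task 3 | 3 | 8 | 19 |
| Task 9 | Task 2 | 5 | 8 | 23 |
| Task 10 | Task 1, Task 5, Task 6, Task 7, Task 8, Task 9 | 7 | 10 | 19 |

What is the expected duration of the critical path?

35 days

te_Task 1 = (1 + 4·2 + 3)/6 = 12/6 = 2
te_Task 2 = (9 + 4·13 + 17)/6 = 78/6 = 13
te_Task 3 = (11 + 4·14 + 23)/6 = 90/6 = 15
te_Task 4 = (4 + 4·8 + 12)/6 = 48/6 = 8
te_Task 5 = (4 + 4·6 + 8)/6 = 36/6 = 6
te_Task 6 = (12 + 4·14 + 22)/6 = 90/6 = 15
te_Task 7 = (5 + 4·7 + 15)/6 = 48/6 = 8
te_Task 8 = (3 + 4·8 + 19)/6 = 54/6 = 9
te_Task 9 = (5 + 4·8 + 23)/6 = 60/6 = 10
te_Task 10 = (7 + 4·10 + 19)/6 = 66/6 = 11

Forward pass:
ES_Task 1 = 0; EF_Task 1 = 2
ES_Task 2 = 0; EF_Task 2 = 13
ES_Task 3 = 0; EF_Task 3 = 15
ES_Task 4 = 2; EF_Task 4 = 2+8 = 10
ES_Task 5 = 15; EF_Task 5 = 15+6 = 21
ES_Task 6 = 2; EF_Task 6 = 2+15 = 17
ES_Task 7 = max(EF_Task 3=15, EF_Task 4=10) = 15; EF_Task 7 = 15+8 = 23
ES_Task 8 = max(EF_Task 1=2, EF_Task 3=15) = 15; EF_Task 8 = 15+9 = 24
ES_Task 9 = 13; EF_Task 9 = 13+10 = 23
ES_Task 10 = max(EF_Task 1=2, EF_Task 5=21, EF_Task 6=17, EF_Task 7=23, EF_Task 8=24, EF_Task 9=23) = 24; EF_Task 10 = 24+11 = 35
Expected project duration μ = 35 days. Critical path: Task 3 → Task 8 → Task 10.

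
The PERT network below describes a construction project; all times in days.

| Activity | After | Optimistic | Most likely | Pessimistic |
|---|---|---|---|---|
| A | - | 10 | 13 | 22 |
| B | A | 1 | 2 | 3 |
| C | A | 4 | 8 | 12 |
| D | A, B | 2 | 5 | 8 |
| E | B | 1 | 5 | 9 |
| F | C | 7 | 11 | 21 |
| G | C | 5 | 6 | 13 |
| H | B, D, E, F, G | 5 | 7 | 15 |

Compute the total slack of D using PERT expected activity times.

te_A = (10 + 4·13 + 22)/6 = 84/6 = 14
te_B = (1 + 4·2 + 3)/6 = 12/6 = 2
te_C = (4 + 4·8 + 12)/6 = 48/6 = 8
te_D = (2 + 4·5 + 8)/6 = 30/6 = 5
te_E = (1 + 4·5 + 9)/6 = 30/6 = 5
te_F = (7 + 4·11 + 21)/6 = 72/6 = 12
te_G = (5 + 4·6 + 13)/6 = 42/6 = 7
te_H = (5 + 4·7 + 15)/6 = 48/6 = 8

Forward pass:
ES_A = 0; EF_A = 14
ES_B = 14; EF_B = 14+2 = 16
ES_C = 14; EF_C = 14+8 = 22
ES_D = max(EF_A=14, EF_B=16) = 16; EF_D = 16+5 = 21
ES_E = 16; EF_E = 16+5 = 21
ES_F = 22; EF_F = 22+12 = 34
ES_G = 22; EF_G = 22+7 = 29
ES_H = max(EF_B=16, EF_D=21, EF_E=21, EF_F=34, EF_G=29) = 34; EF_H = 34+8 = 42
Expected project duration μ = 42 days. Critical path: A → C → F → H.

Backward pass:
LF_H = 42; LS_H = 42−8 = 34
LF_G = LS_H = 34; LS_G = 34−7 = 27
LF_F = LS_H = 34; LS_F = 34−12 = 22
LF_E = LS_H = 34; LS_E = 34−5 = 29
LF_D = LS_H = 34; LS_D = 34−5 = 29
LF_C = min(LS_F=22, LS_G=27) = 22; LS_C = 22−8 = 14
LF_B = min(LS_D=29, LS_E=29, LS_H=34) = 29; LS_B = 29−2 = 27
LF_A = min(LS_B=27, LS_C=14, LS_D=29) = 14; LS_A = 14−14 = 0
Slack_D = LS_D − ES_D = 29 − 16 = 13

13 days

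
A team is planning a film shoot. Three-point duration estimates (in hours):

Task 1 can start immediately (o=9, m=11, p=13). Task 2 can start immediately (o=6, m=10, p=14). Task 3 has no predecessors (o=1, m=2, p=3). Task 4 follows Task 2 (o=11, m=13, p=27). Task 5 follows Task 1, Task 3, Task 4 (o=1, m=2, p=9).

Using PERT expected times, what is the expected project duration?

te_Task 1 = (9 + 4·11 + 13)/6 = 66/6 = 11
te_Task 2 = (6 + 4·10 + 14)/6 = 60/6 = 10
te_Task 3 = (1 + 4·2 + 3)/6 = 12/6 = 2
te_Task 4 = (11 + 4·13 + 27)/6 = 90/6 = 15
te_Task 5 = (1 + 4·2 + 9)/6 = 18/6 = 3

Forward pass:
ES_Task 1 = 0; EF_Task 1 = 11
ES_Task 2 = 0; EF_Task 2 = 10
ES_Task 3 = 0; EF_Task 3 = 2
ES_Task 4 = 10; EF_Task 4 = 10+15 = 25
ES_Task 5 = max(EF_Task 1=11, EF_Task 3=2, EF_Task 4=25) = 25; EF_Task 5 = 25+3 = 28
Expected project duration μ = 28 hours. Critical path: Task 2 → Task 4 → Task 5.

28 hours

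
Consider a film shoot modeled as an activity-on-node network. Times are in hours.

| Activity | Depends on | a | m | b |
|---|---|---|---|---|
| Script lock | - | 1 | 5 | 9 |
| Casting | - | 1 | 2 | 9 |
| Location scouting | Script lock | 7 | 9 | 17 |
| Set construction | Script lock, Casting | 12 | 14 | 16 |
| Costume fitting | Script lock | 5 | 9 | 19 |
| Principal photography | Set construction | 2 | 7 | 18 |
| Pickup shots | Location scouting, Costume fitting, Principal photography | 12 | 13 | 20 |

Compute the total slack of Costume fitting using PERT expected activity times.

te_Script lock = (1 + 4·5 + 9)/6 = 30/6 = 5
te_Casting = (1 + 4·2 + 9)/6 = 18/6 = 3
te_Location scouting = (7 + 4·9 + 17)/6 = 60/6 = 10
te_Set construction = (12 + 4·14 + 16)/6 = 84/6 = 14
te_Costume fitting = (5 + 4·9 + 19)/6 = 60/6 = 10
te_Principal photography = (2 + 4·7 + 18)/6 = 48/6 = 8
te_Pickup shots = (12 + 4·13 + 20)/6 = 84/6 = 14

Forward pass:
ES_Script lock = 0; EF_Script lock = 5
ES_Casting = 0; EF_Casting = 3
ES_Location scouting = 5; EF_Location scouting = 5+10 = 15
ES_Set construction = max(EF_Script lock=5, EF_Casting=3) = 5; EF_Set construction = 5+14 = 19
ES_Costume fitting = 5; EF_Costume fitting = 5+10 = 15
ES_Principal photography = 19; EF_Principal photography = 19+8 = 27
ES_Pickup shots = max(EF_Location scouting=15, EF_Costume fitting=15, EF_Principal photography=27) = 27; EF_Pickup shots = 27+14 = 41
Expected project duration μ = 41 hours. Critical path: Script lock → Set construction → Principal photography → Pickup shots.

Backward pass:
LF_Pickup shots = 41; LS_Pickup shots = 41−14 = 27
LF_Principal photography = LS_Pickup shots = 27; LS_Principal photography = 27−8 = 19
LF_Costume fitting = LS_Pickup shots = 27; LS_Costume fitting = 27−10 = 17
LF_Set construction = LS_Principal photography = 19; LS_Set construction = 19−14 = 5
LF_Location scouting = LS_Pickup shots = 27; LS_Location scouting = 27−10 = 17
LF_Casting = LS_Set construction = 5; LS_Casting = 5−3 = 2
LF_Script lock = min(LS_Location scouting=17, LS_Set construction=5, LS_Costume fitting=17) = 5; LS_Script lock = 5−5 = 0
Slack_Costume fitting = LS_Costume fitting − ES_Costume fitting = 17 − 5 = 12

12 hours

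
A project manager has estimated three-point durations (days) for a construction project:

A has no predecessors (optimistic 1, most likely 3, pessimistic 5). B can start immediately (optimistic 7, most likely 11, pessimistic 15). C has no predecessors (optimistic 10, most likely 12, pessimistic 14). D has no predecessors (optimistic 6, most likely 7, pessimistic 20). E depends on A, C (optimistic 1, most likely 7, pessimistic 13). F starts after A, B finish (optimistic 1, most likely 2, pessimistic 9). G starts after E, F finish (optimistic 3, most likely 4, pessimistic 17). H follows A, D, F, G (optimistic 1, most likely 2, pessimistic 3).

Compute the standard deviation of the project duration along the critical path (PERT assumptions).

te_A = (1 + 4·3 + 5)/6 = 18/6 = 3; σ²_A = ((5−1)/6)² = 0.444
te_B = (7 + 4·11 + 15)/6 = 66/6 = 11; σ²_B = ((15−7)/6)² = 1.778
te_C = (10 + 4·12 + 14)/6 = 72/6 = 12; σ²_C = ((14−10)/6)² = 0.444
te_D = (6 + 4·7 + 20)/6 = 54/6 = 9; σ²_D = ((20−6)/6)² = 5.444
te_E = (1 + 4·7 + 13)/6 = 42/6 = 7; σ²_E = ((13−1)/6)² = 4.000
te_F = (1 + 4·2 + 9)/6 = 18/6 = 3; σ²_F = ((9−1)/6)² = 1.778
te_G = (3 + 4·4 + 17)/6 = 36/6 = 6; σ²_G = ((17−3)/6)² = 5.444
te_H = (1 + 4·2 + 3)/6 = 12/6 = 2; σ²_H = ((3−1)/6)² = 0.111

Forward pass:
ES_A = 0; EF_A = 3
ES_B = 0; EF_B = 11
ES_C = 0; EF_C = 12
ES_D = 0; EF_D = 9
ES_E = max(EF_A=3, EF_C=12) = 12; EF_E = 12+7 = 19
ES_F = max(EF_A=3, EF_B=11) = 11; EF_F = 11+3 = 14
ES_G = max(EF_E=19, EF_F=14) = 19; EF_G = 19+6 = 25
ES_H = max(EF_A=3, EF_D=9, EF_F=14, EF_G=25) = 25; EF_H = 25+2 = 27
Expected project duration μ = 27 days. Critical path: C → E → G → H.

Variance along critical path = 0.444 + 4.000 + 5.444 + 0.111 = 10.000
σ = √10.000 = 3.162 days

3.16 days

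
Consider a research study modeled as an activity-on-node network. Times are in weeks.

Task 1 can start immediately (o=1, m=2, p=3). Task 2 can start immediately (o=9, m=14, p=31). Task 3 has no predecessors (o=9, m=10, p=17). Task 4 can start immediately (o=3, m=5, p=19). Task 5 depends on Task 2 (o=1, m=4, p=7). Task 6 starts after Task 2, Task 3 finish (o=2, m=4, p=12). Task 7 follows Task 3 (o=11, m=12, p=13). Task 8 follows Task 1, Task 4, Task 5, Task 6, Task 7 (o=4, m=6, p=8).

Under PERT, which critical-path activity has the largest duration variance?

te_Task 1 = (1 + 4·2 + 3)/6 = 12/6 = 2; σ²_Task 1 = ((3−1)/6)² = 0.111
te_Task 2 = (9 + 4·14 + 31)/6 = 96/6 = 16; σ²_Task 2 = ((31−9)/6)² = 13.444
te_Task 3 = (9 + 4·10 + 17)/6 = 66/6 = 11; σ²_Task 3 = ((17−9)/6)² = 1.778
te_Task 4 = (3 + 4·5 + 19)/6 = 42/6 = 7; σ²_Task 4 = ((19−3)/6)² = 7.111
te_Task 5 = (1 + 4·4 + 7)/6 = 24/6 = 4; σ²_Task 5 = ((7−1)/6)² = 1.000
te_Task 6 = (2 + 4·4 + 12)/6 = 30/6 = 5; σ²_Task 6 = ((12−2)/6)² = 2.778
te_Task 7 = (11 + 4·12 + 13)/6 = 72/6 = 12; σ²_Task 7 = ((13−11)/6)² = 0.111
te_Task 8 = (4 + 4·6 + 8)/6 = 36/6 = 6; σ²_Task 8 = ((8−4)/6)² = 0.444

Forward pass:
ES_Task 1 = 0; EF_Task 1 = 2
ES_Task 2 = 0; EF_Task 2 = 16
ES_Task 3 = 0; EF_Task 3 = 11
ES_Task 4 = 0; EF_Task 4 = 7
ES_Task 5 = 16; EF_Task 5 = 16+4 = 20
ES_Task 6 = max(EF_Task 2=16, EF_Task 3=11) = 16; EF_Task 6 = 16+5 = 21
ES_Task 7 = 11; EF_Task 7 = 11+12 = 23
ES_Task 8 = max(EF_Task 1=2, EF_Task 4=7, EF_Task 5=20, EF_Task 6=21, EF_Task 7=23) = 23; EF_Task 8 = 23+6 = 29
Expected project duration μ = 29 weeks. Critical path: Task 3 → Task 7 → Task 8.

Variances on critical path: σ²_Task 3=1.778, σ²_Task 7=0.111, σ²_Task 8=0.444.
Largest is σ²_Task 3 = 1.778.

Task 3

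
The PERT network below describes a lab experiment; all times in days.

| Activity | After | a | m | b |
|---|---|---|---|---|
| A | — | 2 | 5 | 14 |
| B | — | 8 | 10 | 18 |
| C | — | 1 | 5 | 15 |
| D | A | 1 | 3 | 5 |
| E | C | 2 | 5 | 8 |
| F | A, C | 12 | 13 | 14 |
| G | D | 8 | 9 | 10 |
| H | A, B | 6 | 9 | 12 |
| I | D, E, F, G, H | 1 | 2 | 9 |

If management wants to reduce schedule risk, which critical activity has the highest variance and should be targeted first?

B

te_A = (2 + 4·5 + 14)/6 = 36/6 = 6; σ²_A = ((14−2)/6)² = 4.000
te_B = (8 + 4·10 + 18)/6 = 66/6 = 11; σ²_B = ((18−8)/6)² = 2.778
te_C = (1 + 4·5 + 15)/6 = 36/6 = 6; σ²_C = ((15−1)/6)² = 5.444
te_D = (1 + 4·3 + 5)/6 = 18/6 = 3; σ²_D = ((5−1)/6)² = 0.444
te_E = (2 + 4·5 + 8)/6 = 30/6 = 5; σ²_E = ((8−2)/6)² = 1.000
te_F = (12 + 4·13 + 14)/6 = 78/6 = 13; σ²_F = ((14−12)/6)² = 0.111
te_G = (8 + 4·9 + 10)/6 = 54/6 = 9; σ²_G = ((10−8)/6)² = 0.111
te_H = (6 + 4·9 + 12)/6 = 54/6 = 9; σ²_H = ((12−6)/6)² = 1.000
te_I = (1 + 4·2 + 9)/6 = 18/6 = 3; σ²_I = ((9−1)/6)² = 1.778

Forward pass:
ES_A = 0; EF_A = 6
ES_B = 0; EF_B = 11
ES_C = 0; EF_C = 6
ES_D = 6; EF_D = 6+3 = 9
ES_E = 6; EF_E = 6+5 = 11
ES_F = max(EF_A=6, EF_C=6) = 6; EF_F = 6+13 = 19
ES_G = 9; EF_G = 9+9 = 18
ES_H = max(EF_A=6, EF_B=11) = 11; EF_H = 11+9 = 20
ES_I = max(EF_D=9, EF_E=11, EF_F=19, EF_G=18, EF_H=20) = 20; EF_I = 20+3 = 23
Expected project duration μ = 23 days. Critical path: B → H → I.

Variances on critical path: σ²_B=2.778, σ²_H=1.000, σ²_I=1.778.
Largest is σ²_B = 2.778.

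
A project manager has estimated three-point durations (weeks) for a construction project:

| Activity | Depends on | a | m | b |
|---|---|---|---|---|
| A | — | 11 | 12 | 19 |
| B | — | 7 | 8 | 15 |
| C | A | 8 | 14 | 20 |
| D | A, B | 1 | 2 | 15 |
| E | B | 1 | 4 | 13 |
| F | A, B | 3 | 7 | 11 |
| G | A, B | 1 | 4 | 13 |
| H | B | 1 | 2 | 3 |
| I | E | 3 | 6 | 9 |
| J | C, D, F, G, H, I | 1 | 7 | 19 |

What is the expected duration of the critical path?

te_A = (11 + 4·12 + 19)/6 = 78/6 = 13
te_B = (7 + 4·8 + 15)/6 = 54/6 = 9
te_C = (8 + 4·14 + 20)/6 = 84/6 = 14
te_D = (1 + 4·2 + 15)/6 = 24/6 = 4
te_E = (1 + 4·4 + 13)/6 = 30/6 = 5
te_F = (3 + 4·7 + 11)/6 = 42/6 = 7
te_G = (1 + 4·4 + 13)/6 = 30/6 = 5
te_H = (1 + 4·2 + 3)/6 = 12/6 = 2
te_I = (3 + 4·6 + 9)/6 = 36/6 = 6
te_J = (1 + 4·7 + 19)/6 = 48/6 = 8

Forward pass:
ES_A = 0; EF_A = 13
ES_B = 0; EF_B = 9
ES_C = 13; EF_C = 13+14 = 27
ES_D = max(EF_A=13, EF_B=9) = 13; EF_D = 13+4 = 17
ES_E = 9; EF_E = 9+5 = 14
ES_F = max(EF_A=13, EF_B=9) = 13; EF_F = 13+7 = 20
ES_G = max(EF_A=13, EF_B=9) = 13; EF_G = 13+5 = 18
ES_H = 9; EF_H = 9+2 = 11
ES_I = 14; EF_I = 14+6 = 20
ES_J = max(EF_C=27, EF_D=17, EF_F=20, EF_G=18, EF_H=11, EF_I=20) = 27; EF_J = 27+8 = 35
Expected project duration μ = 35 weeks. Critical path: A → C → J.

35 weeks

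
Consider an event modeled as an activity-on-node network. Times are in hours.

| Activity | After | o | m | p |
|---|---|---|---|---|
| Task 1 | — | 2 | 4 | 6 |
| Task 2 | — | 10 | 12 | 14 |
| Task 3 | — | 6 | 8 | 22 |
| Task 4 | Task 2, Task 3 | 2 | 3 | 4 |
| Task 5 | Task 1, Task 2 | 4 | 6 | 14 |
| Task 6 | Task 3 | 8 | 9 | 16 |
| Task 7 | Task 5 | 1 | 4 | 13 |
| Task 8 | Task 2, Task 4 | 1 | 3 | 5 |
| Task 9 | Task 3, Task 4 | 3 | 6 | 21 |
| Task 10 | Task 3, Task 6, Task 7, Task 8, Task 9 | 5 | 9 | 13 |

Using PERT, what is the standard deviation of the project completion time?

3.00 hours

te_Task 1 = (2 + 4·4 + 6)/6 = 24/6 = 4; σ²_Task 1 = ((6−2)/6)² = 0.444
te_Task 2 = (10 + 4·12 + 14)/6 = 72/6 = 12; σ²_Task 2 = ((14−10)/6)² = 0.444
te_Task 3 = (6 + 4·8 + 22)/6 = 60/6 = 10; σ²_Task 3 = ((22−6)/6)² = 7.111
te_Task 4 = (2 + 4·3 + 4)/6 = 18/6 = 3; σ²_Task 4 = ((4−2)/6)² = 0.111
te_Task 5 = (4 + 4·6 + 14)/6 = 42/6 = 7; σ²_Task 5 = ((14−4)/6)² = 2.778
te_Task 6 = (8 + 4·9 + 16)/6 = 60/6 = 10; σ²_Task 6 = ((16−8)/6)² = 1.778
te_Task 7 = (1 + 4·4 + 13)/6 = 30/6 = 5; σ²_Task 7 = ((13−1)/6)² = 4.000
te_Task 8 = (1 + 4·3 + 5)/6 = 18/6 = 3; σ²_Task 8 = ((5−1)/6)² = 0.444
te_Task 9 = (3 + 4·6 + 21)/6 = 48/6 = 8; σ²_Task 9 = ((21−3)/6)² = 9.000
te_Task 10 = (5 + 4·9 + 13)/6 = 54/6 = 9; σ²_Task 10 = ((13−5)/6)² = 1.778

Forward pass:
ES_Task 1 = 0; EF_Task 1 = 4
ES_Task 2 = 0; EF_Task 2 = 12
ES_Task 3 = 0; EF_Task 3 = 10
ES_Task 4 = max(EF_Task 2=12, EF_Task 3=10) = 12; EF_Task 4 = 12+3 = 15
ES_Task 5 = max(EF_Task 1=4, EF_Task 2=12) = 12; EF_Task 5 = 12+7 = 19
ES_Task 6 = 10; EF_Task 6 = 10+10 = 20
ES_Task 7 = 19; EF_Task 7 = 19+5 = 24
ES_Task 8 = max(EF_Task 2=12, EF_Task 4=15) = 15; EF_Task 8 = 15+3 = 18
ES_Task 9 = max(EF_Task 3=10, EF_Task 4=15) = 15; EF_Task 9 = 15+8 = 23
ES_Task 10 = max(EF_Task 3=10, EF_Task 6=20, EF_Task 7=24, EF_Task 8=18, EF_Task 9=23) = 24; EF_Task 10 = 24+9 = 33
Expected project duration μ = 33 hours. Critical path: Task 2 → Task 5 → Task 7 → Task 10.

Variance along critical path = 0.444 + 2.778 + 4.000 + 1.778 = 9.000
σ = √9.000 = 3.000 hours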